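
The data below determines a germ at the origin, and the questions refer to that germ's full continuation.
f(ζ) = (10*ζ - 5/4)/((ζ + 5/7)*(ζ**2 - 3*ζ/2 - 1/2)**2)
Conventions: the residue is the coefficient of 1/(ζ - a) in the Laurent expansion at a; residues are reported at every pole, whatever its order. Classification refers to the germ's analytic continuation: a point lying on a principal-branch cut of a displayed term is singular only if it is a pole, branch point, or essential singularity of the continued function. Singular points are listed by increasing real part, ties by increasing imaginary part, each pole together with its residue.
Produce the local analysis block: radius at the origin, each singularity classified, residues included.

Radius of convergence at 0: -3/4 + (1/4)*sqrt(17).
At -5/7: a pole of order 1; residue -80605/11236.
At 3/4 - (1/4)*sqrt(17): a pole of order 2; residue 80605/22472 + (7536235/6494408)*sqrt(17).
At 3/4 + (1/4)*sqrt(17): a pole of order 2; residue 80605/22472 - (7536235/6494408)*sqrt(17).

Denominator factor (ζ**2 - 3*ζ/2 - 1/2)^2: discriminant 17/4, real irrational roots 3/4 + (1/4)*sqrt(17) and 3/4 - (1/4)*sqrt(17); poles of order 2, moduli 3/4 + (1/4)*sqrt(17) and -3/4 + (1/4)*sqrt(17).
Denominator factor (ζ + 5/7): pole of order 1 at -5/7, modulus 5/7.
The radius of convergence is the smallest modulus among the singular points: -3/4 + (1/4)*sqrt(17).
At the order-1 pole -5/7 set g(ζ) = (ζ - (-5/7))*f(ζ) = (10*ζ - 5/4)/(ζ**2 - 3*ζ/2 - 1/2)**2.
Simple pole: residue = g(a) at a = -5/7, which is -80605/11236.
The factor ζ**2 - 3*ζ/2 - 1/2 splits as (ζ - a)(ζ - a') with a = 3/4 - (1/4)*sqrt(17), a' = 3/4 + (1/4)*sqrt(17). At the order-2 pole a set g(ζ) = (ζ - a)^2*f(ζ) = [(10*ζ - 5/4)/(ζ + 5/7)] / (ζ - a')^2.
Order-2 pole: residue = g'(a); g'(3/4 - (1/4)*sqrt(17)) = 80605/22472 + (7536235/6494408)*sqrt(17), so the residue is 80605/22472 + (7536235/6494408)*sqrt(17).
The factor ζ**2 - 3*ζ/2 - 1/2 splits as (ζ - a)(ζ - a') with a = 3/4 + (1/4)*sqrt(17), a' = 3/4 - (1/4)*sqrt(17). At the order-2 pole a set g(ζ) = (ζ - a)^2*f(ζ) = [(10*ζ - 5/4)/(ζ + 5/7)] / (ζ - a')^2.
Order-2 pole: residue = g'(a); g'(3/4 + (1/4)*sqrt(17)) = 80605/22472 - (7536235/6494408)*sqrt(17), so the residue is 80605/22472 - (7536235/6494408)*sqrt(17).
List the singular points by increasing real part (a conjugate pair: the negative imaginary part first).


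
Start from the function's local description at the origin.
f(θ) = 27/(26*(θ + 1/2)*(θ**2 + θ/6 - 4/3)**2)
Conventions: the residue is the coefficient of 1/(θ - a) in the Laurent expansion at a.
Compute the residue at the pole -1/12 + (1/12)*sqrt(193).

The factor θ**2 + θ/6 - 4/3 splits as (θ - a)(θ - a') with a = -1/12 + (1/12)*sqrt(193), a' = -1/12 - (1/12)*sqrt(193). At the order-2 pole a set g(θ) = (θ - a)^2*f(θ) = [27/(26*(θ + 1/2))] / (θ - a')^2.
Order-2 pole: residue = g'(a); g'(-1/12 + (1/12)*sqrt(193)) = -243/637 + (336555/23727613)*sqrt(193), so the residue is -243/637 + (336555/23727613)*sqrt(193).

The residue is -243/637 + (336555/23727613)*sqrt(193).


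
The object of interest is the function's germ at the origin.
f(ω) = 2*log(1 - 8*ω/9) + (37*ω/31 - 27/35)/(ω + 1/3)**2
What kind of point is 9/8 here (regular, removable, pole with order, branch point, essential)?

The point is a logarithmic branch point.

The term (2)*log(1 - ω/(9/8)) has argument 1 - 9/8/(9/8) = 0 at 9/8: a logarithmic (infinitely-sheeted) branch point; the remaining terms are analytic or single-valued there.


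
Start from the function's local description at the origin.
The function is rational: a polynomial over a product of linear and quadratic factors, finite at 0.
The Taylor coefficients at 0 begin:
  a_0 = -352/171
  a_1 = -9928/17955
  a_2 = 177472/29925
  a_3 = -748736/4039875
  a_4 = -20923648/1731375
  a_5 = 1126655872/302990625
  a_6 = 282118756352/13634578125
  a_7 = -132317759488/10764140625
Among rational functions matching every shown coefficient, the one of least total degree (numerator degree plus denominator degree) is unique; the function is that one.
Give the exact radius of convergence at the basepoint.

The radius of convergence is (1/2)*sqrt(3).

No rational of total degree below 5 reproduces all 8 coefficients; solving the [1/4] Pade equations on them gives f(λ) = (-13*λ/14 - 22/19)/(λ**2 + λ/5 + 3/4)**2, whose expansion matches every shown term.
Denominator factor (λ**2 + λ/5 + 3/4)^2: discriminant -74/25, complex-conjugate roots (-1/10) + ((1/10)*sqrt(74))*i and (-1/10) - ((1/10)*sqrt(74))*i; poles of order 2, moduli (1/2)*sqrt(3) and (1/2)*sqrt(3).
The radius of convergence is the smallest modulus among the singular points: (1/2)*sqrt(3).


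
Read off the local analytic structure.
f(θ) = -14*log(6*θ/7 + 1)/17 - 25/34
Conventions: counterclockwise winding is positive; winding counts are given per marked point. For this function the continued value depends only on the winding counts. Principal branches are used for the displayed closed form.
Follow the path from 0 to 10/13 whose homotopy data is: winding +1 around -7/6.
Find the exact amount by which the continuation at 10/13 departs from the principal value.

Continued minus principal equals -(28/17)*pi*i.

The rational part is single-valued and drops out of the difference; each branch term changes only by its own monodromy.
(-14/17)*log(1 - θ/(-7/6)): each positive loop around -7/6 adds 2*pi*i to the log, so winding +1 contributes (-14/17)*(1)*2*pi*i = -(28/17)*pi*i.
Summing the contributions at θ = 10/13 gives -(28/17)*pi*i.


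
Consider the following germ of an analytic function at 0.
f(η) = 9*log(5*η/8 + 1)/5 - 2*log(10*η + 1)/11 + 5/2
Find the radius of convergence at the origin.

The radius of convergence is 1/10.

Branch term (9/5)*log(1 - η/(-8/5)): its argument vanishes at η = -8/5, a logarithmic branch point, modulus 8/5.
Branch term (-2/11)*log(1 - η/(-1/10)): its argument vanishes at η = -1/10, a logarithmic branch point, modulus 1/10.
The radius of convergence is the smallest modulus among the singular points: 1/10.


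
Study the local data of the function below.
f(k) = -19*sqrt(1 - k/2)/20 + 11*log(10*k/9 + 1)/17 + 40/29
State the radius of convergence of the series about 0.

Branch term (-19/20)*sqrt(1 - k/(2)): its argument vanishes at k = 2, a square-root branch point, modulus 2.
Branch term (11/17)*log(1 - k/(-9/10)): its argument vanishes at k = -9/10, a logarithmic branch point, modulus 9/10.
The radius of convergence is the smallest modulus among the singular points: 9/10.

The radius of convergence is 9/10.


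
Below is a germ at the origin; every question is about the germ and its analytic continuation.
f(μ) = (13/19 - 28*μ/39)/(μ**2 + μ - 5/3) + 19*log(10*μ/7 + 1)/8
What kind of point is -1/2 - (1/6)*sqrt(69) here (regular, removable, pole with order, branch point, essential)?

The point is a pole of order 1.

The denominator factor μ**2 + μ - 5/3 vanishes at -1/2 - (1/6)*sqrt(69) and appears to the power 1; the numerator there equals 773/741 + (14/117)*sqrt(69), nonzero, and no other factor vanishes.
The branch terms are analytic at this point.
Hence a pole whose order is the multiplicity, 1.


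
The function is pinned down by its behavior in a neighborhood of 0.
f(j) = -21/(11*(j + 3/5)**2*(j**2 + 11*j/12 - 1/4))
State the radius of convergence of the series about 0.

The radius of convergence is -11/24 + (1/24)*sqrt(265).

Denominator factor (j + 3/5)^2: pole of order 2 at -3/5, modulus 3/5.
Denominator factor (j**2 + 11*j/12 - 1/4): discriminant 265/144, real irrational roots -11/24 + (1/24)*sqrt(265) and -11/24 - (1/24)*sqrt(265); poles of order 1, moduli -11/24 + (1/24)*sqrt(265) and 11/24 + (1/24)*sqrt(265).
The radius of convergence is the smallest modulus among the singular points: -11/24 + (1/24)*sqrt(265).


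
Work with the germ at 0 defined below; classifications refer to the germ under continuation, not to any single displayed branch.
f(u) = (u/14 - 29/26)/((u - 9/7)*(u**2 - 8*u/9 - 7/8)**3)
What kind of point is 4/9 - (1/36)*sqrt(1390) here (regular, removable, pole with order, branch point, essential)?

The point is a pole of order 3.

The denominator factor u**2 - 8*u/9 - 7/8 vanishes at 4/9 - (1/36)*sqrt(1390) and appears to the power 3; the numerator there equals -1775/1638 - (1/504)*sqrt(1390), nonzero, and no other factor vanishes.
Hence a pole whose order is the multiplicity, 3.


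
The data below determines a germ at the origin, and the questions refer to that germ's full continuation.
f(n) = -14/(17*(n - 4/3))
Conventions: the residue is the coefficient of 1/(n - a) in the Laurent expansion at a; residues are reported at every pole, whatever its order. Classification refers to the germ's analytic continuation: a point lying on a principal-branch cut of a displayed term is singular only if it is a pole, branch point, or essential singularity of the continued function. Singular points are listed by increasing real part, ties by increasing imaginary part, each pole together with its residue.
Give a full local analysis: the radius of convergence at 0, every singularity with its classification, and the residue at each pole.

Radius of convergence at 0: 4/3.
At 4/3: a pole of order 1; residue -14/17.

Denominator factor (n - 4/3): pole of order 1 at 4/3, modulus 4/3.
The radius of convergence is the smallest modulus among the singular points: 4/3.
At the order-1 pole 4/3 set g(n) = (n - (4/3))*f(n) = -14/17.
Simple pole: residue = g(a) at a = 4/3, which is -14/17.


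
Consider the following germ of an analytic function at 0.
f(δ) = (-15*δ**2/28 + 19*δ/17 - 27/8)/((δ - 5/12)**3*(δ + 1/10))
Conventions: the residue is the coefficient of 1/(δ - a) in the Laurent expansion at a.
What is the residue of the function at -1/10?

At the order-1 pole -1/10 set g(δ) = (δ - (-1/10))*f(δ) = (-15*δ**2/28 + 19*δ/17 - 27/8)/(δ - 5/12)**3.
Simple pole: residue = g(a) at a = -1/10, which is 89761500/3545129.

The residue is 89761500/3545129.


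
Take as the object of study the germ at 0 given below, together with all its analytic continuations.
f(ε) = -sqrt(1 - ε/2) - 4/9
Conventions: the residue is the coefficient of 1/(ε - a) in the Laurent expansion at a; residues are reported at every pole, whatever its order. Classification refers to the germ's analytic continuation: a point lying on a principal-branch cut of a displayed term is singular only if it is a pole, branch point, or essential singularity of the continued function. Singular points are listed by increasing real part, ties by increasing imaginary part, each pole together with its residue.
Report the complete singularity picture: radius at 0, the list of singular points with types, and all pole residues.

Radius of convergence at 0: 2.
At 2: an algebraic (square-root) branch point.

Branch term (-1)*sqrt(1 - ε/(2)): its argument vanishes at ε = 2, a square-root branch point, modulus 2.
The radius of convergence is the smallest modulus among the singular points: 2.


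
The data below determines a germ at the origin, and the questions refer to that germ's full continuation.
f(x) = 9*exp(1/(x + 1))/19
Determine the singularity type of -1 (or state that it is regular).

The exponent 1/(x - (-1)) has a pole at -1, so exp(1/(x - (-1))) takes every nonzero value near it: an essential singularity (not a pole of any order).

The point is an essential singularity.


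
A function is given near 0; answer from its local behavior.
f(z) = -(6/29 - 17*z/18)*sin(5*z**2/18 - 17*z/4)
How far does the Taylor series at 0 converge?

The radius of convergence is infinite.

The factor -sin(5*z**2/18 - 17*z/4) is entire and contributes no finite singular point.
The polynomial part has no poles.
No finite singular points: the Taylor series at 0 converges everywhere.


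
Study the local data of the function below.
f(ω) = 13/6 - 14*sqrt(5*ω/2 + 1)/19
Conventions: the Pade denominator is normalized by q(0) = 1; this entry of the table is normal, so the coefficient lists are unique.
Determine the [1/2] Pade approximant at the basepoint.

Taylor coefficients needed (expand at 0): a_0 = 163/114, a_1 = -35/38, a_2 = 175/304, a_3 = -875/1216.
Write the denominator as Q(ω) = 1 + q1*ω + q2*ω^2. Requiring Q*f - P = O(ω^4) with deg P <= 1 kills the coefficients of ω^2..ω^3 in Q*f:
  ω^2: a_2 + q1*a_1 + q2*a_0 = 0, i.e. 175/304 + (-35/38)*q1 + (163/114)*q2 = 0.
  ω^3: a_3 + q1*a_2 + q2*a_1 = 0, i.e. -875/1216 + (175/304)*q1 + (-35/38)*q2 = 0.
Solving this linear system: q1 = -79/4, q2 = -105/8.
The numerator is Q*f truncated at degree 1: P0 = a_0 = 163/114; P1 = a_1 + q1*a_0 = -13297/456.

The Pade approximant has numerator coefficients [163/114, -13297/456]; denominator coefficients [1, -79/4, -105/8].


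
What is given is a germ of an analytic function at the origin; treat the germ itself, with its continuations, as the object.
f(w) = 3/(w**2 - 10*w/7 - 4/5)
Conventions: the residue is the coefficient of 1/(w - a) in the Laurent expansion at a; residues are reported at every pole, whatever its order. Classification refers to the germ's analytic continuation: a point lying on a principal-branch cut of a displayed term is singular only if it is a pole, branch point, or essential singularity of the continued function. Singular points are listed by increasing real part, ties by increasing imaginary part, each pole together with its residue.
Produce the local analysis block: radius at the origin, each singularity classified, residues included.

Radius of convergence at 0: -5/7 + (1/35)*sqrt(1605).
At 5/7 - (1/35)*sqrt(1605): a pole of order 1; residue -(7/214)*sqrt(1605).
At 5/7 + (1/35)*sqrt(1605): a pole of order 1; residue (7/214)*sqrt(1605).

Denominator factor (w**2 - 10*w/7 - 4/5): discriminant 1284/245, real irrational roots 5/7 + (1/35)*sqrt(1605) and 5/7 - (1/35)*sqrt(1605); poles of order 1, moduli 5/7 + (1/35)*sqrt(1605) and -5/7 + (1/35)*sqrt(1605).
The radius of convergence is the smallest modulus among the singular points: -5/7 + (1/35)*sqrt(1605).
The factor w**2 - 10*w/7 - 4/5 splits as (w - a)(w - a') with a = 5/7 - (1/35)*sqrt(1605), a' = 5/7 + (1/35)*sqrt(1605). At the order-1 pole a set g(w) = (w - a)*f(w) = [3] / (w - a').
Simple pole: residue = g(a) at a = 5/7 - (1/35)*sqrt(1605), which is -(7/214)*sqrt(1605).
The factor w**2 - 10*w/7 - 4/5 splits as (w - a)(w - a') with a = 5/7 + (1/35)*sqrt(1605), a' = 5/7 - (1/35)*sqrt(1605). At the order-1 pole a set g(w) = (w - a)*f(w) = [3] / (w - a').
Simple pole: residue = g(a) at a = 5/7 + (1/35)*sqrt(1605), which is (7/214)*sqrt(1605).
List the singular points by increasing real part (a conjugate pair: the negative imaginary part first).


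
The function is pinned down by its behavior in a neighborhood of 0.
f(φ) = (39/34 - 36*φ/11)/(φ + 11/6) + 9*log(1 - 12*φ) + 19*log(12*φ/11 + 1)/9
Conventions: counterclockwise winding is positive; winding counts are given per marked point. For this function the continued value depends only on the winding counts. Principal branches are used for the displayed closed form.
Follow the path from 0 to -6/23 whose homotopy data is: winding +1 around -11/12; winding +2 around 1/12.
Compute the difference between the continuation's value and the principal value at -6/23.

The rational part is single-valued and drops out of the difference; each branch term changes only by its own monodromy.
(9)*log(1 - φ/(1/12)): each positive loop around 1/12 adds 2*pi*i to the log, so winding +2 contributes (9)*(2)*2*pi*i = (36)*pi*i.
(19/9)*log(1 - φ/(-11/12)): each positive loop around -11/12 adds 2*pi*i to the log, so winding +1 contributes (19/9)*(1)*2*pi*i = (38/9)*pi*i.
Summing the contributions at φ = -6/23 gives (362/9)*pi*i.

Continued minus principal equals (362/9)*pi*i.


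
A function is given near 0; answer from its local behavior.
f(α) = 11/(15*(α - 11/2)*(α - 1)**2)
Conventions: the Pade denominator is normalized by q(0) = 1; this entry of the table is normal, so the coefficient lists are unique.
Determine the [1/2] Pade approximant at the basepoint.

The Pade approximant has numerator coefficients [-2/15, -4/225]; denominator coefficients [1, -338/165, 59/55].

Taylor coefficients needed (expand at 0): a_0 = -2/15, a_1 = -16/55, a_2 = -274/605, a_3 = -12292/19965.
Write the denominator as Q(α) = 1 + q1*α + q2*α^2. Requiring Q*f - P = O(α^4) with deg P <= 1 kills the coefficients of α^2..α^3 in Q*f:
  α^2: a_2 + q1*a_1 + q2*a_0 = 0, i.e. -274/605 + (-16/55)*q1 + (-2/15)*q2 = 0.
  α^3: a_3 + q1*a_2 + q2*a_1 = 0, i.e. -12292/19965 + (-274/605)*q1 + (-16/55)*q2 = 0.
Solving this linear system: q1 = -338/165, q2 = 59/55.
The numerator is Q*f truncated at degree 1: P0 = a_0 = -2/15; P1 = a_1 + q1*a_0 = -4/225.


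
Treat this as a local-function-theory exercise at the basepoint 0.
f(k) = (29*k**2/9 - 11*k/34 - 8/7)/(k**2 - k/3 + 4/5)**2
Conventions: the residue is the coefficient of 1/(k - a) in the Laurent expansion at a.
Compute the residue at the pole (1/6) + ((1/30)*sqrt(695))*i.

The residue is -((88743/4598398)*sqrt(695))*i.

The factor k**2 - k/3 + 4/5 splits as (k - a)(k - a') with a = (1/6) + ((1/30)*sqrt(695))*i, a' = (1/6) - ((1/30)*sqrt(695))*i. At the order-2 pole a set g(k) = (k - a)^2*f(k) = [29*k**2/9 - 11*k/34 - 8/7] / (k - a')^2.
Order-2 pole: residue = g'(a); g'((1/6) + ((1/30)*sqrt(695))*i) = -((88743/4598398)*sqrt(695))*i, so the residue is -((88743/4598398)*sqrt(695))*i.


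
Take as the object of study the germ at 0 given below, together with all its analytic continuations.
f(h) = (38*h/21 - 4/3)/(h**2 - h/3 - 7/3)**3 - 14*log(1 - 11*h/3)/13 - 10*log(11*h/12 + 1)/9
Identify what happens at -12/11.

The term (-10/9)*log(1 - h/(-12/11)) has argument 1 - -12/11/(-12/11) = 0 at -12/11: a logarithmic (infinitely-sheeted) branch point; the remaining terms are analytic or single-valued there.

The point is a logarithmic branch point.


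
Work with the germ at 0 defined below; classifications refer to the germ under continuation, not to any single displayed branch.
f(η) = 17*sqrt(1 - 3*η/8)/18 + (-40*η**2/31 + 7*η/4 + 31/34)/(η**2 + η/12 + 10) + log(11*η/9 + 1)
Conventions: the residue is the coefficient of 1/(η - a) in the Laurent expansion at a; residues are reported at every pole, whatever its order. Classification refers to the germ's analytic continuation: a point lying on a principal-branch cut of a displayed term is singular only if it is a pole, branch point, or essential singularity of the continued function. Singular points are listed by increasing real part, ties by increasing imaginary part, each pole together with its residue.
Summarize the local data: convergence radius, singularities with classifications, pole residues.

Radius of convergence at 0: 9/11.
At -9/11: a logarithmic branch point.
At (-1/24) - ((1/24)*sqrt(5759))*i: a pole of order 1; residue (691/744) + ((2085037/72839832)*sqrt(5759))*i.
At (-1/24) + ((1/24)*sqrt(5759))*i: a pole of order 1; residue (691/744) - ((2085037/72839832)*sqrt(5759))*i.
At 8/3: an algebraic (square-root) branch point.

Denominator factor (η**2 + η/12 + 10): discriminant -5759/144, complex-conjugate roots (-1/24) + ((1/24)*sqrt(5759))*i and (-1/24) - ((1/24)*sqrt(5759))*i; poles of order 1, moduli sqrt(10) and sqrt(10).
Branch term (17/18)*sqrt(1 - η/(8/3)): its argument vanishes at η = 8/3, a square-root branch point, modulus 8/3.
Branch term (1)*log(1 - η/(-9/11)): its argument vanishes at η = -9/11, a logarithmic branch point, modulus 9/11.
The radius of convergence is the smallest modulus among the singular points: 9/11.
The branch terms are analytic at (-1/24) - ((1/24)*sqrt(5759))*i and contribute nothing to the residue; only the rational part matters.
The factor η**2 + η/12 + 10 splits as (η - a)(η - a') with a = (-1/24) - ((1/24)*sqrt(5759))*i, a' = (-1/24) + ((1/24)*sqrt(5759))*i. At the order-1 pole a set g(η) = (η - a)*(rational part) = [-40*η**2/31 + 7*η/4 + 31/34] / (η - a').
Simple pole: residue = g(a) at a = (-1/24) - ((1/24)*sqrt(5759))*i, which is (691/744) + ((2085037/72839832)*sqrt(5759))*i.
The branch terms are analytic at (-1/24) + ((1/24)*sqrt(5759))*i and contribute nothing to the residue; only the rational part matters.
The factor η**2 + η/12 + 10 splits as (η - a)(η - a') with a = (-1/24) + ((1/24)*sqrt(5759))*i, a' = (-1/24) - ((1/24)*sqrt(5759))*i. At the order-1 pole a set g(η) = (η - a)*(rational part) = [-40*η**2/31 + 7*η/4 + 31/34] / (η - a').
Simple pole: residue = g(a) at a = (-1/24) + ((1/24)*sqrt(5759))*i, which is (691/744) - ((2085037/72839832)*sqrt(5759))*i.
List the singular points by increasing real part (a conjugate pair: the negative imaginary part first).


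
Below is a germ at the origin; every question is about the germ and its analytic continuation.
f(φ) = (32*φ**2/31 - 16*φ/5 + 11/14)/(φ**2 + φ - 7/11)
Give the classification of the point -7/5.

Denominator factors: φ**2 + φ - 7/11 = -21/275 at φ = -7/5 — none vanishes.
So the germ continues analytically to -7/5.

The point is a regular point.


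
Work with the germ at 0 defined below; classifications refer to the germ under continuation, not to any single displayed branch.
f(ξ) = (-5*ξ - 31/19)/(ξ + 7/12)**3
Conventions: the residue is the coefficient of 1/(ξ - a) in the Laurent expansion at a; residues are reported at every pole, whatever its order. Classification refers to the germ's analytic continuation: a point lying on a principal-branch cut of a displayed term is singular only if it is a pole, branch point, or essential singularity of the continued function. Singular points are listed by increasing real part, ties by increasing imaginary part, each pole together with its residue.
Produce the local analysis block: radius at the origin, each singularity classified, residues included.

Radius of convergence at 0: 7/12.
At -7/12: a pole of order 3; residue 0.

Denominator factor (ξ + 7/12)^3: pole of order 3 at -7/12, modulus 7/12.
The radius of convergence is the smallest modulus among the singular points: 7/12.
At the order-3 pole -7/12 set g(ξ) = (ξ - (-7/12))^3*f(ξ) = -5*ξ - 31/19.
Order-3 pole: residue = g''(a)/2; g''(-7/12) = 0, so the residue is 0.


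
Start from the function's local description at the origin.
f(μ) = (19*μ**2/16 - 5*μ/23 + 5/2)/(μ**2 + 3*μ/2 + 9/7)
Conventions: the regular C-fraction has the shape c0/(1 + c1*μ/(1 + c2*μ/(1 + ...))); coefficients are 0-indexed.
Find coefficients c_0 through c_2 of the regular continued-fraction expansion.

Taylor coefficients (expand at 0): a_0 = 35/18, a_1 = -6055/2484, a_2 = 7469/3312.
c0 = a_0 = 35/18. Peel one level at a time: if S = 1 + c*μ/S' with S'(0) = 1, then c is the μ-coefficient of S and S' = c*μ/(S - 1).
S_1 = c0/f = 1 + (173/138)*μ + (78421/190440)*μ^2 + ...; c1 = 173/138.
S_2 = c1*μ/(S_1 - 1) = 1 + (-78421/238740)*μ + ...; c2 = -78421/238740.

The regular C-fraction coefficients are [35/18, 173/138, -78421/238740].


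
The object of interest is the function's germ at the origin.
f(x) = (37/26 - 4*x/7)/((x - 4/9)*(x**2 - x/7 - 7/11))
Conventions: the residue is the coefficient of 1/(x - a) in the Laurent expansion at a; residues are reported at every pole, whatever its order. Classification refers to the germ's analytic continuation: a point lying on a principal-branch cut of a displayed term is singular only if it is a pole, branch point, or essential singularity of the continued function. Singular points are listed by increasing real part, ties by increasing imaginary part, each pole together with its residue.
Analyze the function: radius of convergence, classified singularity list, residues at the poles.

Denominator factor (x - 4/9): pole of order 1 at 4/9, modulus 4/9.
Denominator factor (x**2 - x/7 - 7/11): discriminant 1383/539, real irrational roots 1/14 + (1/154)*sqrt(15213) and 1/14 - (1/154)*sqrt(15213); poles of order 1, moduli 1/14 + (1/154)*sqrt(15213) and -1/14 + (1/154)*sqrt(15213).
The radius of convergence is the smallest modulus among the singular points: 4/9.
The factor x**2 - x/7 - 7/11 splits as (x - a)(x - a') with a = 1/14 - (1/154)*sqrt(15213), a' = 1/14 + (1/154)*sqrt(15213). At the order-1 pole a set g(x) = (x - a)*f(x) = [(37/26 - 4*x/7)/(x - 4/9)] / (x - a').
Simple pole: residue = g(a) at a = 1/14 - (1/154)*sqrt(15213), which is 189585/162916 - (112797/75104276)*sqrt(15213).
At the order-1 pole 4/9 set g(x) = (x - (4/9))*f(x) = (37/26 - 4*x/7)/(x**2 - x/7 - 7/11).
Simple pole: residue = g(a) at a = 4/9, which is -189585/81458.
The factor x**2 - x/7 - 7/11 splits as (x - a)(x - a') with a = 1/14 + (1/154)*sqrt(15213), a' = 1/14 - (1/154)*sqrt(15213). At the order-1 pole a set g(x) = (x - a)*f(x) = [(37/26 - 4*x/7)/(x - 4/9)] / (x - a').
Simple pole: residue = g(a) at a = 1/14 + (1/154)*sqrt(15213), which is 189585/162916 + (112797/75104276)*sqrt(15213).
List the singular points by increasing real part (a conjugate pair: the negative imaginary part first).

Radius of convergence at 0: 4/9.
At 1/14 - (1/154)*sqrt(15213): a pole of order 1; residue 189585/162916 - (112797/75104276)*sqrt(15213).
At 4/9: a pole of order 1; residue -189585/81458.
At 1/14 + (1/154)*sqrt(15213): a pole of order 1; residue 189585/162916 + (112797/75104276)*sqrt(15213).


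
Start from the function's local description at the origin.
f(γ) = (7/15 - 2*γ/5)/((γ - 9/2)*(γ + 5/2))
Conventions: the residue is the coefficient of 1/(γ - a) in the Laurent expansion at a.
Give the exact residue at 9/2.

At the order-1 pole 9/2 set g(γ) = (γ - (9/2))*f(γ) = (7/15 - 2*γ/5)/(γ + 5/2).
Simple pole: residue = g(a) at a = 9/2, which is -4/21.

The residue is -4/21.


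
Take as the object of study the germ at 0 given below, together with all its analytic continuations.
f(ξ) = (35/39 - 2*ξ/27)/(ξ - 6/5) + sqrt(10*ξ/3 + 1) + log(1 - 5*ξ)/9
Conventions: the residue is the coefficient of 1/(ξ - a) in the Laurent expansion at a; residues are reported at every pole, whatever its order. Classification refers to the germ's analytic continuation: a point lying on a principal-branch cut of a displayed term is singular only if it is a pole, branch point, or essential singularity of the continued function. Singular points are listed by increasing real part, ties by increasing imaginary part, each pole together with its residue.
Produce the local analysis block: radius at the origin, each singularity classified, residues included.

Denominator factor (ξ - 6/5): pole of order 1 at 6/5, modulus 6/5.
Branch term (1)*sqrt(1 - ξ/(-3/10)): its argument vanishes at ξ = -3/10, a square-root branch point, modulus 3/10.
Branch term (1/9)*log(1 - ξ/(1/5)): its argument vanishes at ξ = 1/5, a logarithmic branch point, modulus 1/5.
The radius of convergence is the smallest modulus among the singular points: 1/5.
The branch terms are analytic at 6/5 and contribute nothing to the residue; only the rational part matters.
At the order-1 pole 6/5 set g(ξ) = (ξ - (6/5))*(rational part) = 35/39 - 2*ξ/27.
Simple pole: residue = g(a) at a = 6/5, which is 473/585.
List the singular points by increasing real part (a conjugate pair: the negative imaginary part first).

Radius of convergence at 0: 1/5.
At -3/10: an algebraic (square-root) branch point.
At 1/5: a logarithmic branch point.
At 6/5: a pole of order 1; residue 473/585.


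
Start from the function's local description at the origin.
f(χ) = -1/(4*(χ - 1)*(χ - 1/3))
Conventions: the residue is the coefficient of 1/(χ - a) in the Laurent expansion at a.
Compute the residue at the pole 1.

The residue is -3/8.

At the order-1 pole 1 set g(χ) = (χ - (1))*f(χ) = -1/(4*(χ - 1/3)).
Simple pole: residue = g(a) at a = 1, which is -3/8.


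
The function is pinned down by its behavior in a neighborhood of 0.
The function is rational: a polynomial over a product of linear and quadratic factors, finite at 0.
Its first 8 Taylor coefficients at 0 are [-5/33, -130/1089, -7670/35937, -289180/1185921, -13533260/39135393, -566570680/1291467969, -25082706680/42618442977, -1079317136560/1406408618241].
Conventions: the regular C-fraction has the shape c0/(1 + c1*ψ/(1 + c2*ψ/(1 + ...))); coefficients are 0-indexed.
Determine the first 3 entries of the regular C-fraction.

Taylor coefficients (read off): a_0 = -5/33, a_1 = -130/1089, a_2 = -7670/35937.
c0 = a_0 = -5/33. Peel one level at a time: if S = 1 + c*ψ/S' with S'(0) = 1, then c is the ψ-coefficient of S and S' = c*ψ/(S - 1).
S_1 = c0/f = 1 + (-26/33)*ψ + (-26/33)*ψ^2 + ...; c1 = -26/33.
S_2 = c1*ψ/(S_1 - 1) = 1 + (-1)*ψ + ...; c2 = -1.

The regular C-fraction coefficients are [-5/33, -26/33, -1].


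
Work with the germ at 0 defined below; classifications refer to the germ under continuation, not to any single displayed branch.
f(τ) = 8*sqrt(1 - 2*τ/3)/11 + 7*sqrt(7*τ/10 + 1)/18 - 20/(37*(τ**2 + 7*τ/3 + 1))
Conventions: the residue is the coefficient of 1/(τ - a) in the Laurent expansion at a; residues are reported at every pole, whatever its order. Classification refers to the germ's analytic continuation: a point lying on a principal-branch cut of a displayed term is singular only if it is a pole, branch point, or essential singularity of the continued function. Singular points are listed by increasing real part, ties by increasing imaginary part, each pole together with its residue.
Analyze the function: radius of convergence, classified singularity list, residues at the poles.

Radius of convergence at 0: 7/6 - (1/6)*sqrt(13).
At -7/6 - (1/6)*sqrt(13): a pole of order 1; residue (60/481)*sqrt(13).
At -10/7: an algebraic (square-root) branch point.
At -7/6 + (1/6)*sqrt(13): a pole of order 1; residue -(60/481)*sqrt(13).
At 3/2: an algebraic (square-root) branch point.

Denominator factor (τ**2 + 7*τ/3 + 1): discriminant 13/9, real irrational roots -7/6 + (1/6)*sqrt(13) and -7/6 - (1/6)*sqrt(13); poles of order 1, moduli 7/6 - (1/6)*sqrt(13) and 7/6 + (1/6)*sqrt(13).
Branch term (8/11)*sqrt(1 - τ/(3/2)): its argument vanishes at τ = 3/2, a square-root branch point, modulus 3/2.
Branch term (7/18)*sqrt(1 - τ/(-10/7)): its argument vanishes at τ = -10/7, a square-root branch point, modulus 10/7.
The radius of convergence is the smallest modulus among the singular points: 7/6 - (1/6)*sqrt(13).
The branch terms are analytic at -7/6 - (1/6)*sqrt(13) and contribute nothing to the residue; only the rational part matters.
The factor τ**2 + 7*τ/3 + 1 splits as (τ - a)(τ - a') with a = -7/6 - (1/6)*sqrt(13), a' = -7/6 + (1/6)*sqrt(13). At the order-1 pole a set g(τ) = (τ - a)*(rational part) = [-20/37] / (τ - a').
Simple pole: residue = g(a) at a = -7/6 - (1/6)*sqrt(13), which is (60/481)*sqrt(13).
The branch terms are analytic at -7/6 + (1/6)*sqrt(13) and contribute nothing to the residue; only the rational part matters.
The factor τ**2 + 7*τ/3 + 1 splits as (τ - a)(τ - a') with a = -7/6 + (1/6)*sqrt(13), a' = -7/6 - (1/6)*sqrt(13). At the order-1 pole a set g(τ) = (τ - a)*(rational part) = [-20/37] / (τ - a').
Simple pole: residue = g(a) at a = -7/6 + (1/6)*sqrt(13), which is -(60/481)*sqrt(13).
List the singular points by increasing real part (a conjugate pair: the negative imaginary part first).


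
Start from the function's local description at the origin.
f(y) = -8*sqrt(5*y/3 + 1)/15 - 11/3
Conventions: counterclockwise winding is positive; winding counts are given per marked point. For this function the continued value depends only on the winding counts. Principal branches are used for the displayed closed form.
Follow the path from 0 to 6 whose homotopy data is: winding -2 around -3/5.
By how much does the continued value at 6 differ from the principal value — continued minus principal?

The rational part is single-valued and drops out of the difference; each branch term changes only by its own monodromy.
(-8/15)*sqrt(1 - y/(-3/5)): winding -2 is even, the square root returns to the same sheet, contribution 0.
Summing the contributions at y = 6 gives 0.

Continued minus principal equals 0.


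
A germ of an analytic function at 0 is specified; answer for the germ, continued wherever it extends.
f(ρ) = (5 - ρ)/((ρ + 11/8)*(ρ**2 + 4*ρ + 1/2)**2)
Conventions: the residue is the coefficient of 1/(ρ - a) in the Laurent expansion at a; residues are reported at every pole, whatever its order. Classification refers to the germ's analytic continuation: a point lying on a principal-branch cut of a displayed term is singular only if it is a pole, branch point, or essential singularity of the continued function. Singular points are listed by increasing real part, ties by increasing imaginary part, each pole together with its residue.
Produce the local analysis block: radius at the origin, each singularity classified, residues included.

Radius of convergence at 0: 2 - (1/2)*sqrt(14).
At -2 - (1/2)*sqrt(14): a pole of order 2; residue -13056/39601 + (8956/277207)*sqrt(14).
At -11/8: a pole of order 1; residue 26112/39601.
At -2 + (1/2)*sqrt(14): a pole of order 2; residue -13056/39601 - (8956/277207)*sqrt(14).

Denominator factor (ρ**2 + 4*ρ + 1/2)^2: discriminant 14, real irrational roots -2 + (1/2)*sqrt(14) and -2 - (1/2)*sqrt(14); poles of order 2, moduli 2 - (1/2)*sqrt(14) and 2 + (1/2)*sqrt(14).
Denominator factor (ρ + 11/8): pole of order 1 at -11/8, modulus 11/8.
The radius of convergence is the smallest modulus among the singular points: 2 - (1/2)*sqrt(14).
The factor ρ**2 + 4*ρ + 1/2 splits as (ρ - a)(ρ - a') with a = -2 - (1/2)*sqrt(14), a' = -2 + (1/2)*sqrt(14). At the order-2 pole a set g(ρ) = (ρ - a)^2*f(ρ) = [(5 - ρ)/(ρ + 11/8)] / (ρ - a')^2.
Order-2 pole: residue = g'(a); g'(-2 - (1/2)*sqrt(14)) = -13056/39601 + (8956/277207)*sqrt(14), so the residue is -13056/39601 + (8956/277207)*sqrt(14).
At the order-1 pole -11/8 set g(ρ) = (ρ - (-11/8))*f(ρ) = (5 - ρ)/(ρ**2 + 4*ρ + 1/2)**2.
Simple pole: residue = g(a) at a = -11/8, which is 26112/39601.
The factor ρ**2 + 4*ρ + 1/2 splits as (ρ - a)(ρ - a') with a = -2 + (1/2)*sqrt(14), a' = -2 - (1/2)*sqrt(14). At the order-2 pole a set g(ρ) = (ρ - a)^2*f(ρ) = [(5 - ρ)/(ρ + 11/8)] / (ρ - a')^2.
Order-2 pole: residue = g'(a); g'(-2 + (1/2)*sqrt(14)) = -13056/39601 - (8956/277207)*sqrt(14), so the residue is -13056/39601 - (8956/277207)*sqrt(14).
List the singular points by increasing real part (a conjugate pair: the negative imaginary part first).


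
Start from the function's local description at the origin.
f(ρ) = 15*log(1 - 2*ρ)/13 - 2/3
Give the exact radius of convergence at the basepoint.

Branch term (15/13)*log(1 - ρ/(1/2)): its argument vanishes at ρ = 1/2, a logarithmic branch point, modulus 1/2.
The radius of convergence is the smallest modulus among the singular points: 1/2.

The radius of convergence is 1/2.


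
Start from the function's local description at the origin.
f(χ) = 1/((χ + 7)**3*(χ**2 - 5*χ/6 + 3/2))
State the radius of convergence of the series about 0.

The radius of convergence is (1/2)*sqrt(6).

Denominator factor (χ**2 - 5*χ/6 + 3/2): discriminant -191/36, complex-conjugate roots (5/12) + ((1/12)*sqrt(191))*i and (5/12) - ((1/12)*sqrt(191))*i; poles of order 1, moduli (1/2)*sqrt(6) and (1/2)*sqrt(6).
Denominator factor (χ + 7)^3: pole of order 3 at -7, modulus 7.
The radius of convergence is the smallest modulus among the singular points: (1/2)*sqrt(6).


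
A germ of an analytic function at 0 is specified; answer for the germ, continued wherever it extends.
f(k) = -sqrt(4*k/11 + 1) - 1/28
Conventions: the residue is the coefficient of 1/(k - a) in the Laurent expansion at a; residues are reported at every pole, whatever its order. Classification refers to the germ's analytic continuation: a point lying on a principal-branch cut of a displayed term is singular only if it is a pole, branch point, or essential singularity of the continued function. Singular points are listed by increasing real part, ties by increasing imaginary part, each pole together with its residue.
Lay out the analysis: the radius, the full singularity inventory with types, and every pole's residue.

Radius of convergence at 0: 11/4.
At -11/4: an algebraic (square-root) branch point.

Branch term (-1)*sqrt(1 - k/(-11/4)): its argument vanishes at k = -11/4, a square-root branch point, modulus 11/4.
The radius of convergence is the smallest modulus among the singular points: 11/4.


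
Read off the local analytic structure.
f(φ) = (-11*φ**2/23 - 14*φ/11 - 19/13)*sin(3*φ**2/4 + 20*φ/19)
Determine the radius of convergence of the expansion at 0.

The factor sin(3*φ**2/4 + 20*φ/19) is entire and contributes no finite singular point.
The polynomial part has no poles.
No finite singular points: the Taylor series at 0 converges everywhere.

The radius of convergence is infinite.


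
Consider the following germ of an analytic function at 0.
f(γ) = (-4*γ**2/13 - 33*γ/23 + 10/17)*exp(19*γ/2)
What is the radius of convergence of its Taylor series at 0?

The radius of convergence is infinite.

The factor exp(19*γ/2) is entire and contributes no finite singular point.
The polynomial part has no poles.
No finite singular points: the Taylor series at 0 converges everywhere.


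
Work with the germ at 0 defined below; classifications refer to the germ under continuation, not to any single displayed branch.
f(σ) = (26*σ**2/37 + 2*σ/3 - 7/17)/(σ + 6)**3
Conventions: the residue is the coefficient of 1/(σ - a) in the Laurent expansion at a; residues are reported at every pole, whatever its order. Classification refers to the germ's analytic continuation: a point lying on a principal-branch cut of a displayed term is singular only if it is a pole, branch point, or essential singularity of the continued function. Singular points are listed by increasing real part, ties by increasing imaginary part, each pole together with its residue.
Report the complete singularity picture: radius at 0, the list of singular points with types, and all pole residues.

Denominator factor (σ + 6)^3: pole of order 3 at -6, modulus 6.
The radius of convergence is the smallest modulus among the singular points: 6.
At the order-3 pole -6 set g(σ) = (σ - (-6))^3*f(σ) = 26*σ**2/37 + 2*σ/3 - 7/17.
Order-3 pole: residue = g''(a)/2; g''(-6) = 52/37, so the residue is 26/37.

Radius of convergence at 0: 6.
At -6: a pole of order 3; residue 26/37.


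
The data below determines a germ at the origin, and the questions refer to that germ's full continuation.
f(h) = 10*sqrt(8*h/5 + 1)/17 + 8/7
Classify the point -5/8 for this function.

The point is an algebraic (square-root) branch point.

The term (10/17)*sqrt(1 - h/(-5/8)) has argument 1 - -5/8/(-5/8) = 0 at -5/8: a square-root (algebraic, two-sheeted) branch point; the remaining terms are analytic or single-valued there.


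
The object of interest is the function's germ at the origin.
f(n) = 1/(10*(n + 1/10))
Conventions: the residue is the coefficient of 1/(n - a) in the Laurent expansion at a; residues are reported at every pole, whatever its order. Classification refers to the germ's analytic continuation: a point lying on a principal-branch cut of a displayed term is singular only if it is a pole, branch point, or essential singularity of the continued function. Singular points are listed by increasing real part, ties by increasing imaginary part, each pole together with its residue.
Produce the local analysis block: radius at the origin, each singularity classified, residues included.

Denominator factor (n + 1/10): pole of order 1 at -1/10, modulus 1/10.
The radius of convergence is the smallest modulus among the singular points: 1/10.
At the order-1 pole -1/10 set g(n) = (n - (-1/10))*f(n) = 1/10.
Simple pole: residue = g(a) at a = -1/10, which is 1/10.

Radius of convergence at 0: 1/10.
At -1/10: a pole of order 1; residue 1/10.


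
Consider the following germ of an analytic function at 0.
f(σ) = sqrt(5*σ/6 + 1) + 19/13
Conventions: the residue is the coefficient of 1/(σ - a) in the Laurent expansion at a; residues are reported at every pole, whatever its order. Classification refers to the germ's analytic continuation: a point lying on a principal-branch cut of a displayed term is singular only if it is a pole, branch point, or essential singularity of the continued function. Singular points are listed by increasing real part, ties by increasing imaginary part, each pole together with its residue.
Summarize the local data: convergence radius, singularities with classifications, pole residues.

Branch term (1)*sqrt(1 - σ/(-6/5)): its argument vanishes at σ = -6/5, a square-root branch point, modulus 6/5.
The radius of convergence is the smallest modulus among the singular points: 6/5.

Radius of convergence at 0: 6/5.
At -6/5: an algebraic (square-root) branch point.
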